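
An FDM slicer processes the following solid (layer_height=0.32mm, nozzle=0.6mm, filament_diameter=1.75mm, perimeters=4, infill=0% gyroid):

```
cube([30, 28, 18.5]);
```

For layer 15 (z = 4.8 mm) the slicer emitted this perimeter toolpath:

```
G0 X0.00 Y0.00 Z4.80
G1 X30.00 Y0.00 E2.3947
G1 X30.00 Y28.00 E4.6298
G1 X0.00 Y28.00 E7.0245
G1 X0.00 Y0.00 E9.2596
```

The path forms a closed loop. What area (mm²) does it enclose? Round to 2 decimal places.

Apply the shoelace formula to the sequence of (X, Y) vertices; enclosed area = 840.00 mm².

840.00 mm²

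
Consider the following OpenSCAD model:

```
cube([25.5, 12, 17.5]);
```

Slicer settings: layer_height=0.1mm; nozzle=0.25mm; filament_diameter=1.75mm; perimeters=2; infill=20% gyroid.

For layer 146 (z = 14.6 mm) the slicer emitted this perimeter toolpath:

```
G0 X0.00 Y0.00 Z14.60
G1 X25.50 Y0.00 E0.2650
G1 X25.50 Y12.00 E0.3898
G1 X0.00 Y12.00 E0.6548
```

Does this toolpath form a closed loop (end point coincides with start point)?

Start point (G0): (0.00, 0.00). End point (last G1): the path does not return to the start — open.

no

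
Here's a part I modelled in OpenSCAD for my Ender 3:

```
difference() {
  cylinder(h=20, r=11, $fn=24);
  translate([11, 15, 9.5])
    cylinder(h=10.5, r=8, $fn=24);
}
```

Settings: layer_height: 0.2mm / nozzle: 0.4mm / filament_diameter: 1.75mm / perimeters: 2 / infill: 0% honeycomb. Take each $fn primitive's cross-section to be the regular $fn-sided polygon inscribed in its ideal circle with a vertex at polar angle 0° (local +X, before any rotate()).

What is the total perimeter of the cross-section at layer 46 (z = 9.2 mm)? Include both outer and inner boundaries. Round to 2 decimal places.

At z = 9.2 mm: the r=11 cylinder contributes a regular 24-gon of circumradius 11 (perimeter = 2·24·11.000·sin(180°/24) = 68.92 mm); the cylinder at (11, 15) is absent (z outside [9.5, 20]); Subtracting the remaining from the first: none of the subtracted shapes is present at this height, so the r=11 cylinder is unchanged — boundary = 68.92 mm. Overall, the cross-section is a single solid region. Total boundary length (outer) = 68.92 mm.

68.92 mm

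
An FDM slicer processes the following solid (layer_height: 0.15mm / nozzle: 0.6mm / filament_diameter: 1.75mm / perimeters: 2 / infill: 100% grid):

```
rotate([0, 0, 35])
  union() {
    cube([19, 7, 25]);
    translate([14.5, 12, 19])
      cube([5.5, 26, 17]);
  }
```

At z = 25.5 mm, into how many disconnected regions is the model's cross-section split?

1

At z = 25.5 mm: the cube is not intersected at this z (z outside [0, 25]); the 5.5×26 cube at (14.5, 12) contributes its full rectangle; Merging all regions: only the 5.5×26 cube at (14.5, 12) is present, so the union is just that shape — 1 connected region; (whole slice rotated 35° about Z — lengths, areas and connectivity unchanged). The result has 1 disconnected region.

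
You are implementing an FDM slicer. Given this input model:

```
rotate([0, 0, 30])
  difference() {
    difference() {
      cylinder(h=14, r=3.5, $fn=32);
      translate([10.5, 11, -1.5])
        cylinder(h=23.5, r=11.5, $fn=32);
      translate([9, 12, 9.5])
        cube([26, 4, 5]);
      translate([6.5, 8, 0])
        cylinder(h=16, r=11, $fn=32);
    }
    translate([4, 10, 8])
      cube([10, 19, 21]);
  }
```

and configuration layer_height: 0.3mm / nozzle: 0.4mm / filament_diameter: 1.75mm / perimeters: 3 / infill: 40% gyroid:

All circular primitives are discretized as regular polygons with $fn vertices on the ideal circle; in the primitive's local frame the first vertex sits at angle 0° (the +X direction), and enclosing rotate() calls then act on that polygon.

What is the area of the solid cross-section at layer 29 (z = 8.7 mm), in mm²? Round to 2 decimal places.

15.83 mm²

At z = 8.7 mm: the cylinder: section is a regular 32-gon, circumradius r=3.5 (area = (32/2)·3.500²·sin(360°/32) = 38.24 mm²); the r=11.5 cylinder at (10.5, 11) gives a regular 32-gon of circumradius 11.5 (constant along its height) (area = (32/2)·11.500²·sin(360°/32) = 412.81 mm²); the cube at (9, 12) is not intersected at this z (z outside [9.5, 14.5]); the r=11 cylinder at (6.5, 8) contributes a regular 32-gon of circumradius 11 (area = (32/2)·11.000²·sin(360°/32) = 377.69 mm²); Taking the first minus the rest: starting from the r=3.5 cylinder (38.24 mm²), the r=11.5 cylinder at (10.5, 11) misses the remaining region (no effect); the r=11 cylinder at (6.5, 8) partially overlaps it — only the 22.40 mm² overlap (of its 377.69 mm²) is removed, clipping the outline — area = 15.83 mm²; the 10×19 cube at (4, 10) contributes its full rectangle (area 190.00 mm²); After the difference (first − rest): starting from the result so far (15.83 mm²), the 10×19 cube at (4, 10) misses the remaining region (no effect) — area = 15.83 mm²; (rotated 30° about Z; rotation is an isometry so areas/perimeters/island counts are preserved). Overall, the cross-section is a single solid region. Net area = 15.83 mm².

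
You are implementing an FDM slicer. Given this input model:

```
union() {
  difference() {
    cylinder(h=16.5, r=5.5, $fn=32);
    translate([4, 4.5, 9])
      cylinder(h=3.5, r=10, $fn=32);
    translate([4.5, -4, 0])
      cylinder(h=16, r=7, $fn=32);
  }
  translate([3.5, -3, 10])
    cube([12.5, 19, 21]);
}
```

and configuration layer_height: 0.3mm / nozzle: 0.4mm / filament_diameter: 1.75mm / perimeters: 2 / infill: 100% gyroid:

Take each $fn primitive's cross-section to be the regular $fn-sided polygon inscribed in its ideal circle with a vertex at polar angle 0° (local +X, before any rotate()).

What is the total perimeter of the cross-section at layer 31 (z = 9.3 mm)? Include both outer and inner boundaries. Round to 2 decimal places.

At z = 9.3 mm: the r=5.5 cylinder gives a regular 32-gon of circumradius 5.5 (constant along its height) (perimeter = 2·32·5.500·sin(180°/32) = 34.50 mm); the cylinder at (4, 4.5): section is a regular 32-gon, circumradius r=10 (perimeter = 2·32·10.000·sin(180°/32) = 62.73 mm); the r=7 cylinder at (4.5, -4) gives a regular 32-gon of circumradius 7 (constant along its height) (perimeter = 2·32·7.000·sin(180°/32) = 43.91 mm); Taking the first minus the rest: starting from the r=5.5 cylinder, the r=10 cylinder at (4, 4.5) partially overlaps it — only the 83.70 mm² overlap (of its 312.14 mm²) is removed, clipping the outline; the r=7 cylinder at (4.5, -4) partially overlaps it — only the 4.08 mm² overlap (of its 152.95 mm²) is removed, clipping the outline — boundary = 14.33 mm; the cube at (3.5, -3) is not intersected at this z (z outside [10, 31]); Combining (union): only that combined region is present, so the union is just that shape — boundary = 14.33 mm. Overall, the cross-section is a single solid region. Total boundary length (outer) = 14.33 mm.

14.33 mm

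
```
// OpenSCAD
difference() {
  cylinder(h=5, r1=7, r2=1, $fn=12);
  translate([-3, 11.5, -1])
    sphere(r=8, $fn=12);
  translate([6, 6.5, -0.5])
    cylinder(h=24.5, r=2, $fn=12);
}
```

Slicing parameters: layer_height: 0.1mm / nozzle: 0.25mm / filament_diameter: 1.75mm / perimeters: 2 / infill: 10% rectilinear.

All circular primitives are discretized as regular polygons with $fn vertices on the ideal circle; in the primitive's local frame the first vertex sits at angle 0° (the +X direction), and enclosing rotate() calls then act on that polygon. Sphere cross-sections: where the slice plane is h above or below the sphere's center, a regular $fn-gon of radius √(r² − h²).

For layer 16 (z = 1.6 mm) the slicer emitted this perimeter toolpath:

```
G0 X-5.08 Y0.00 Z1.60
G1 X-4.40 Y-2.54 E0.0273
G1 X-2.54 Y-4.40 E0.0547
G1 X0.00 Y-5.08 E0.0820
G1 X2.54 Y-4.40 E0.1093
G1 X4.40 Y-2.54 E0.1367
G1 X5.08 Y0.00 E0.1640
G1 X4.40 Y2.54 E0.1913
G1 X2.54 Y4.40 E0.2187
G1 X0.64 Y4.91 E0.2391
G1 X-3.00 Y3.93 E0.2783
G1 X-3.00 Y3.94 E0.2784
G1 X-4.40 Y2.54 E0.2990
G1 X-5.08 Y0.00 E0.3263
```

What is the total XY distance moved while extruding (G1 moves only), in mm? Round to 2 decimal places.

31.39 mm

Sum the Euclidean lengths of each G1 segment: total = 31.39 mm.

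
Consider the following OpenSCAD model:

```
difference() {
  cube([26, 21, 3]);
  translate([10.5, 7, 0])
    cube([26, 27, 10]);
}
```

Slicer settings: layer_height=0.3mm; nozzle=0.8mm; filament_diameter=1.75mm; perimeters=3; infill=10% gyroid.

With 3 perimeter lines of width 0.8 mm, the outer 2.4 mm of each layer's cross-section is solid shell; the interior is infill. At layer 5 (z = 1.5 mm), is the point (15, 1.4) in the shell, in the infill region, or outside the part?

shell

At z = 1.5 mm: the cube (footprint 26×21) is included at this height; the 26×27 cube at (10.5, 7) contributes its full rectangle; Taking the first minus the rest: starting from the 26×21 cube, the 26×27 cube at (10.5, 7) partially overlaps it — only the 217.00 mm² overlap (of its 702.00 mm²) is removed, clipping the outline — 1 connected region. Overall, the cross-section is a single solid region. The nearest boundary edge runs (26.00, 0.00)→(0.00, 0.00); distance from the point to it = 1.40 mm. The point is inside the cross-section, 1.40 mm from the nearest boundary — within the 2.4 mm shell band (3 × 0.8).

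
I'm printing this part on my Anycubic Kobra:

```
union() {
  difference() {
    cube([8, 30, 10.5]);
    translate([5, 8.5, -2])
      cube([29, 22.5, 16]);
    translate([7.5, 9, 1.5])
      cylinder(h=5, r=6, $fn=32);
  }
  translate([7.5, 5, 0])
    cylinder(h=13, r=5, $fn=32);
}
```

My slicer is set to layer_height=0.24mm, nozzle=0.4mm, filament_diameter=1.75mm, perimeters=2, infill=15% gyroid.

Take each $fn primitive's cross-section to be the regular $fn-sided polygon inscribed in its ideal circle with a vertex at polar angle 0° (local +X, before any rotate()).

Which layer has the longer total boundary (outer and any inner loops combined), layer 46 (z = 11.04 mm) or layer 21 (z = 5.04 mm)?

Layer 46 (z = 11.04): the cube is absent (z outside [0, 10.5]); the cube at (5, 8.5) (footprint 29×22.5) is included at this height (perimeter 103.00 mm); the cylinder at (7.5, 9) is not intersected at this z (z outside [1.5, 6.5]); Taking the first minus the rest: the first operand is absent here, so nothing remains; the cylinder at (7.5, 5): section is a regular 32-gon, circumradius r=5 (perimeter = 2·32·5.000·sin(180°/32) = 31.37 mm); Taking the union: only the r=5 cylinder at (7.5, 5) is present, so the union is just that shape — boundary = 31.37 mm. So its perimeter = 31.37 mm. Layer 21 (z = 5.04): the cube is present — its section is the full 8×30 rectangle (perimeter 76.00 mm); the cube at (5, 8.5) (footprint 29×22.5) is included at this height (perimeter 103.00 mm); the r=6 cylinder at (7.5, 9) gives a regular 32-gon of circumradius 6 (constant along its height) (perimeter = 2·32·6.000·sin(180°/32) = 37.64 mm); Subtracting the remaining from the first: starting from the 8×30 cube, the 29×22.5 cube at (5, 8.5) partially overlaps it — only the 64.50 mm² overlap (of its 652.50 mm²) is removed, clipping the outline; the r=6 cylinder at (7.5, 9) partially overlaps it — only the 43.17 mm² overlap (of its 112.37 mm²) is removed, clipping the outline — boundary = 78.35 mm; the cylinder at (7.5, 5): section is a regular 32-gon, circumradius r=5 (perimeter = 2·32·5.000·sin(180°/32) = 31.37 mm); Merging all regions: the regions partially overlap (shared area 15.08 mm²), so the edge portions inside another operand are dropped and the merged outline is re-measured after clipping — boundary = 91.46 mm. So its perimeter = 91.46 mm. Layer 21 is larger (91.46 vs 31.37 mm).

layer 21 (z = 5.04 mm)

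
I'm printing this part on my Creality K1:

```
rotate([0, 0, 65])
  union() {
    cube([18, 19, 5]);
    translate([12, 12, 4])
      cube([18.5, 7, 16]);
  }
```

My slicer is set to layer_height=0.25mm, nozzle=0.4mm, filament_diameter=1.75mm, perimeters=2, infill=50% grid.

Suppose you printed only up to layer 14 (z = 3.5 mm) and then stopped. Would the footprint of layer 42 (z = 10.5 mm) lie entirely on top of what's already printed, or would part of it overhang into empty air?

Compare the two slices. At z = 3.5: the 18×19 cube contributes its full rectangle (area 342.00 mm²); the cube at (12, 12) is not intersected at this z (z outside [4, 20]); Combining (union): only the 18×19 cube is present, so the union is just that shape — area = 342.00 mm²; (rotated 65° about Z; rotation is an isometry so areas/perimeters/island counts are preserved). At z = 10.5: the cube does not reach this height (z outside [0, 5]); the 18.5×7 cube at (12, 12) contributes its full rectangle (area 129.50 mm²); Taking the union: only the 18.5×7 cube at (12, 12) is present, so the union is just that shape — area = 129.50 mm²; (rotated 65° about Z; rotation is an isometry so areas/perimeters/island counts are preserved). Checking containment: at z = 10.5 the cross-section extends beyond the z = 3.5 cross-section by about 87.50 mm².

part overhangs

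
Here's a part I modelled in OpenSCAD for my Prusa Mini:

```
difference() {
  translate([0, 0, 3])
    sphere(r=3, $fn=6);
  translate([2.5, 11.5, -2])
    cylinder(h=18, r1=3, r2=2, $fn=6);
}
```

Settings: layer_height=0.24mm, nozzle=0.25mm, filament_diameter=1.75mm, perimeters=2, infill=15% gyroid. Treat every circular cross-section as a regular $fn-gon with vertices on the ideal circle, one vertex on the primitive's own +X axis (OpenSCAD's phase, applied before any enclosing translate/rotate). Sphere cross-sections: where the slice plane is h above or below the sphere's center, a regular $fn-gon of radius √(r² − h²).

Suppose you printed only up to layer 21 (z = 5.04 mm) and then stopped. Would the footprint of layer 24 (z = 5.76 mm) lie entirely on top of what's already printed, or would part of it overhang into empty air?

Compare the two slices. At z = 5.04: the r=3 sphere slices to a regular 6-gon of circumradius 2.200 (√(r²−h²) with h=2.04 from center) (area = (6/2)·2.200²·sin(360°/6) = 12.57 mm²); the cone at (2.5, 11.5): at t=0.391 of its height the radius interpolates to r₁+(r₂−r₁)t = 2.609, giving a regular 6-gon of that circumradius (area = (6/2)·2.609²·sin(360°/6) = 17.68 mm²); Subtracting the remaining from the first: starting from the r=3 sphere (12.57 mm²), the cone at (2.5, 11.5) misses the remaining region (no effect) — area = 12.57 mm². At z = 5.76: the r=3 sphere slices to a regular 6-gon of circumradius 1.176 (√(r²−h²) with h=2.76 from center) (area = (6/2)·1.176²·sin(360°/6) = 3.59 mm²); the cone at (2.5, 11.5) (r1=3→r2=2) has section circumradius 2.569 here — a regular 6-gon (area = (6/2)·2.569²·sin(360°/6) = 17.15 mm²); Taking the first minus the rest: starting from the r=3 sphere (3.59 mm²), the cone at (2.5, 11.5) misses the remaining region (no effect) — area = 3.59 mm². Checking containment: the cross-section at z = 5.76 is a subset of the cross-section at z = 5.04.

entirely on top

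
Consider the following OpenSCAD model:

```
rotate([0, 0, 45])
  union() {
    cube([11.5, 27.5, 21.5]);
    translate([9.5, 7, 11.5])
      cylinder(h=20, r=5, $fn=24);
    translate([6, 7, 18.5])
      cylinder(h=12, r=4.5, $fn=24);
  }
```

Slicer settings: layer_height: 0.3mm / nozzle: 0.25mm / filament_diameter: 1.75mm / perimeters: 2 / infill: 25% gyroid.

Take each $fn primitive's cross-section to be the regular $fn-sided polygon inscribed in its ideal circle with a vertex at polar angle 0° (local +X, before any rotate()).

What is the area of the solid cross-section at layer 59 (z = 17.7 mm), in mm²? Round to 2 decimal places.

At z = 17.7 mm: the cube is present — its section is the full 11.5×27.5 rectangle (area 316.25 mm²); the r=5 cylinder at (9.5, 7) contributes a regular 24-gon of circumradius 5 (area = (24/2)·5.000²·sin(360°/24) = 77.65 mm²); the cylinder at (6, 7) is not intersected at this z (z outside [18.5, 30.5]); Taking the union: the regions partially overlap — summed areas 393.90 mm² minus the doubly-counted overlap 58.16 mm² gives 335.74 mm² — area = 335.74 mm²; (whole slice rotated 45° about Z — lengths, areas and connectivity unchanged). Overall, the cross-section is a single solid region. Net area = 335.74 mm².

335.74 mm²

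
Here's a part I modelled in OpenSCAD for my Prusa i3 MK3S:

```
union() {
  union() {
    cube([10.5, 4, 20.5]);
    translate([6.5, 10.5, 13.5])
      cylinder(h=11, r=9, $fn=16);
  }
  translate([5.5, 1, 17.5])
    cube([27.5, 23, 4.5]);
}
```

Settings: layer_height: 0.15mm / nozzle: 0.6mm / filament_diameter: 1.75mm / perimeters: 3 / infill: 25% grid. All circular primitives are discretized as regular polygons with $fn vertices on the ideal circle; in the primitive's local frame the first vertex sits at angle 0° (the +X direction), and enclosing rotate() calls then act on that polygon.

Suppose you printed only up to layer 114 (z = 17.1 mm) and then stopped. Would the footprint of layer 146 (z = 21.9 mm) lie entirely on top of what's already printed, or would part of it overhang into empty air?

Compare the two slices. At z = 17.1: the 10.5×4 cube contributes its full rectangle (area 42.00 mm²); the r=9 cylinder at (6.5, 10.5) gives a regular 16-gon of circumradius 9 (constant along its height) (area = (16/2)·9.000²·sin(360°/16) = 247.98 mm²); Combining (union): the regions partially overlap — summed areas 289.98 mm² minus the doubly-counted overlap 18.23 mm² gives 271.75 mm² — area = 271.75 mm²; the cube at (5.5, 1) is absent (z outside [17.5, 22]); Taking the union: only that combined region is present, so the union is just that shape — area = 271.75 mm². At z = 21.9: the cube is not intersected at this z (z outside [0, 20.5]); the r=9 cylinder at (6.5, 10.5) contributes a regular 16-gon of circumradius 9 (area = (16/2)·9.000²·sin(360°/16) = 247.98 mm²); Taking the union: only the r=9 cylinder at (6.5, 10.5) is present, so the union is just that shape — area = 247.98 mm²; the cube at (5.5, 1) is present — its section is the full 27.5×23 rectangle (area 632.50 mm²); Merging all regions: the regions partially overlap — summed areas 880.48 mm² minus the doubly-counted overlap 141.79 mm² gives 738.69 mm² — area = 738.69 mm². Checking containment: at z = 21.9 the cross-section extends beyond the z = 17.1 cross-section by about 486.45 mm².

part overhangs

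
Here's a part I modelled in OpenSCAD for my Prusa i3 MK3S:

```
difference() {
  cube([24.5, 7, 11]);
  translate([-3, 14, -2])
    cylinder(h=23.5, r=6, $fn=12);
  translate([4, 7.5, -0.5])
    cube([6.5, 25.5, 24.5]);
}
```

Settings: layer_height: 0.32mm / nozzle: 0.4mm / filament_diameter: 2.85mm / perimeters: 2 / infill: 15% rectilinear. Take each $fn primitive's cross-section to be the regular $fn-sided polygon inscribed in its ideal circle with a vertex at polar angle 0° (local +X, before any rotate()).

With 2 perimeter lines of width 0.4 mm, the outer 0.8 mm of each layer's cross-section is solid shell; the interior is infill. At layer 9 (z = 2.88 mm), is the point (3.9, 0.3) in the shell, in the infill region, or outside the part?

shell

At z = 2.88 mm: the cube (footprint 24.5×7) is included at this height; the r=6 cylinder at (-3, 14) contributes a regular 12-gon of circumradius 6; the cube at (4, 7.5) is present — its section is the full 6.5×25.5 rectangle; Subtracting the remaining from the first: starting from the 24.5×7 cube, the r=6 cylinder at (-3, 14) misses the remaining region (no effect); the 6.5×25.5 cube at (4, 7.5) misses the remaining region (no effect) — 1 connected region. Overall, the cross-section is a single solid region. The nearest boundary edge runs (24.50, 0.00)→(0.00, 0.00); distance from the point to it = 0.30 mm. The point is inside the cross-section, 0.30 mm from the nearest boundary — within the 0.8 mm shell band (2 × 0.4).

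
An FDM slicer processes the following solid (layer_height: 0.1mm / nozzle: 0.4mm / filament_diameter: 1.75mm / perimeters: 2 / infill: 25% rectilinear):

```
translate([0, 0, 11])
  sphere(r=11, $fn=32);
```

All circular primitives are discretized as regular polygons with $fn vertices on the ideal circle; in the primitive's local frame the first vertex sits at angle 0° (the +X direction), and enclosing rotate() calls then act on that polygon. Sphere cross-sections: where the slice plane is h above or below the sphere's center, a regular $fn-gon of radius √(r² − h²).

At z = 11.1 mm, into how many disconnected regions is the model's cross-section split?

1

At z = 11.1 mm: the r=11 sphere contributes a regular 32-gon of circumradius √(11²−0.1²) = 11.000. The result has 1 disconnected region.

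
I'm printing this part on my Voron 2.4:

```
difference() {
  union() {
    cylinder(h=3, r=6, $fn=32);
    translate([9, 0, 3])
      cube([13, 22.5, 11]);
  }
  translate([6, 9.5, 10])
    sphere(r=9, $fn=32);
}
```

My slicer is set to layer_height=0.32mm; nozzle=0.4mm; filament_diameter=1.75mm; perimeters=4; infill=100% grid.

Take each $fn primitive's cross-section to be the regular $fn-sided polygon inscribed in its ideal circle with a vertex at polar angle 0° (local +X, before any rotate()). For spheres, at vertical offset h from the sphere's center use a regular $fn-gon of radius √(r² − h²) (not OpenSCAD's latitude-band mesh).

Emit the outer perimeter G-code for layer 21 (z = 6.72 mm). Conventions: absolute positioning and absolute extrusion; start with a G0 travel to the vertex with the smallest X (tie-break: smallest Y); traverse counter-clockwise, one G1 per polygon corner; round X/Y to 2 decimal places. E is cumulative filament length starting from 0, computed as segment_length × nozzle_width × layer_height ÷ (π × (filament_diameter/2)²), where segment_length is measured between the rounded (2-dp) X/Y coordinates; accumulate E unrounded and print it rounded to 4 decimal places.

G0 X9.00 Y0.00 Z6.72
G1 X22.00 Y0.00 E0.6918
G1 X22.00 Y22.50 E1.8892
G1 X9.00 Y22.50 E2.5810
G1 X9.00 Y17.31 E2.8572
G1 X9.21 Y17.24 E2.8690
G1 X10.66 Y16.47 E2.9563
G1 X11.93 Y15.43 E3.0437
G1 X12.97 Y14.16 E3.1310
G1 X13.74 Y12.71 E3.2184
G1 X14.22 Y11.14 E3.3058
G1 X14.38 Y9.50 E3.3935
G1 X14.22 Y7.86 E3.4811
G1 X13.74 Y6.29 E3.5685
G1 X12.97 Y4.84 E3.6559
G1 X11.93 Y3.57 E3.7432
G1 X10.66 Y2.53 E3.8306
G1 X9.21 Y1.76 E3.9180
G1 X9.00 Y1.69 E3.9297
G1 X9.00 Y0.00 E4.0197

At z = 6.72 mm: the cylinder is not intersected at this z (z outside [0, 3]); the 13×22.5 cube at (9, 0) contributes its full rectangle; Taking the union: only the 13×22.5 cube at (9, 0) is present, so the union is just that shape — 1 connected region; the r=9 sphere at (6, 9.5) slices to a regular 32-gon of circumradius 8.381 (√(r²−h²) with h=3.28 from center); Taking the first minus the rest: starting from the result so far, the r=9 sphere at (6, 9.5) partially overlaps it — only the 60.61 mm² overlap (of its 219.26 mm²) is removed, clipping the outline — 1 connected region. The outline is a single polygon with 19 vertices. Extrusion per mm of travel: 0.4 × 0.32 / (π × 0.875²) = 0.053216. Accumulating E over each segment gives final E = 4.0197.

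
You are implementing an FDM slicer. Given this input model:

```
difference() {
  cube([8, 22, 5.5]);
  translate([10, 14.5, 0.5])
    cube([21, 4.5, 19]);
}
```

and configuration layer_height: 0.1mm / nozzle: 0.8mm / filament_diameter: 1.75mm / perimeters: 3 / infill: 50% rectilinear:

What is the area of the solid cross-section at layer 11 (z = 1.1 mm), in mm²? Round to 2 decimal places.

At z = 1.1 mm: the cube is present — its section is the full 8×22 rectangle (area 176.00 mm²); the 21×4.5 cube at (10, 14.5) contributes its full rectangle (area 94.50 mm²); After the difference (first − rest): starting from the 8×22 cube (176.00 mm²), the 21×4.5 cube at (10, 14.5) misses the remaining region (no effect) — area = 176.00 mm². Overall, the cross-section is a single solid region. Net area = 176.00 mm².

176.00 mm²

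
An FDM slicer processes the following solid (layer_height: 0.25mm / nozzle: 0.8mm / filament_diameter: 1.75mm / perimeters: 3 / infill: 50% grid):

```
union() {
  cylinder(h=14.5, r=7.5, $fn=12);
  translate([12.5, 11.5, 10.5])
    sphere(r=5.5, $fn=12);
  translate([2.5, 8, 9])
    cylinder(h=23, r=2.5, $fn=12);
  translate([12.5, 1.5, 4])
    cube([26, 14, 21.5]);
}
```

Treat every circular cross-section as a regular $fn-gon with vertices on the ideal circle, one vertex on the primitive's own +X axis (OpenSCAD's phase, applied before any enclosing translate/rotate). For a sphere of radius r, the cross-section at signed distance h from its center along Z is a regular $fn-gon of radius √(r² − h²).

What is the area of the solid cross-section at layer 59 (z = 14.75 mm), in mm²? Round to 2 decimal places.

401.03 mm²

At z = 14.75 mm: the cylinder is absent (z outside [0, 14.5]); the r=5.5 sphere at (12.5, 11.5) contributes a regular 12-gon of circumradius √(5.5²−4.25²) = 3.491 (area = (12/2)·3.491²·sin(360°/12) = 36.56 mm²); the cylinder at (2.5, 8): section is a regular 12-gon, circumradius r=2.5 (area = (12/2)·2.500²·sin(360°/12) = 18.75 mm²); the cube at (12.5, 1.5) (footprint 26×14) is included at this height (area 364.00 mm²); Taking the union: the regions partially overlap — summed areas 419.31 mm² minus the doubly-counted overlap 18.28 mm² gives 401.03 mm² — area = 401.03 mm². Overall, the cross-section has 2 separate islands. Net area = 401.03 mm².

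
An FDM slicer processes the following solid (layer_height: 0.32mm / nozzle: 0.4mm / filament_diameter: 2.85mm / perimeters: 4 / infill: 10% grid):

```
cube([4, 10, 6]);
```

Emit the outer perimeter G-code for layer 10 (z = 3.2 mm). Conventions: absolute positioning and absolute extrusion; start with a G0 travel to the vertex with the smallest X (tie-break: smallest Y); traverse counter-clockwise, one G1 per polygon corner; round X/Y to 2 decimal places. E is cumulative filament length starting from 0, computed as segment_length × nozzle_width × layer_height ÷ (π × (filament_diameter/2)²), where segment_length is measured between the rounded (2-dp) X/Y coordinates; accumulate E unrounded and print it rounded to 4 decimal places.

At z = 3.2 mm: the cube is present — its section is the full 4×10 rectangle. The outline is a single polygon with 4 vertices. Extrusion per mm of travel: 0.4 × 0.32 / (π × 1.425²) = 0.020065. Accumulating E over each segment gives final E = 0.5618.

G0 X0.00 Y0.00 Z3.20
G1 X4.00 Y0.00 E0.0803
G1 X4.00 Y10.00 E0.2809
G1 X0.00 Y10.00 E0.3612
G1 X0.00 Y0.00 E0.5618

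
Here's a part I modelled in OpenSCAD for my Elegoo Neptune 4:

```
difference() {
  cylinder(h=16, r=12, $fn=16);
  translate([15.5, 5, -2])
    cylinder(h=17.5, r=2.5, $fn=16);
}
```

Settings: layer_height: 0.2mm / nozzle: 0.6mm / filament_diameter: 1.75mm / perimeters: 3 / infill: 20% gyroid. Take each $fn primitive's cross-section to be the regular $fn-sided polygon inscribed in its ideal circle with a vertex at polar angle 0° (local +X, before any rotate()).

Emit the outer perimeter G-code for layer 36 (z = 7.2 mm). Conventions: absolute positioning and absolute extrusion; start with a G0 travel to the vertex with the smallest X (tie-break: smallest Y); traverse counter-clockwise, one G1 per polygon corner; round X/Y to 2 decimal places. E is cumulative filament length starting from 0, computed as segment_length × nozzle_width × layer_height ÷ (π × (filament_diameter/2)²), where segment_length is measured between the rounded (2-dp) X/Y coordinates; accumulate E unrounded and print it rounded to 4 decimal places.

G0 X-12.00 Y0.00 Z7.20
G1 X-11.09 Y-4.59 E0.2335
G1 X-8.49 Y-8.49 E0.4673
G1 X-4.59 Y-11.09 E0.7011
G1 X0.00 Y-12.00 E0.9346
G1 X4.59 Y-11.09 E1.1681
G1 X8.49 Y-8.49 E1.4019
G1 X11.09 Y-4.59 E1.6357
G1 X12.00 Y0.00 E1.8692
G1 X11.09 Y4.59 E2.1027
G1 X8.49 Y8.49 E2.3365
G1 X4.59 Y11.09 E2.5703
G1 X0.00 Y12.00 E2.8038
G1 X-4.59 Y11.09 E3.0372
G1 X-8.49 Y8.49 E3.2711
G1 X-11.09 Y4.59 E3.5049
G1 X-12.00 Y0.00 E3.7384

At z = 7.2 mm: the cylinder: section is a regular 16-gon, circumradius r=12; the r=2.5 cylinder at (15.5, 5) gives a regular 16-gon of circumradius 2.5 (constant along its height); Subtracting the remaining from the first: starting from the r=12 cylinder, the r=2.5 cylinder at (15.5, 5) misses the remaining region (no effect) — 1 connected region. The outline is a single polygon with 16 vertices. Extrusion per mm of travel: 0.6 × 0.2 / (π × 0.875²) = 0.049890. Accumulating E over each segment gives final E = 3.7384.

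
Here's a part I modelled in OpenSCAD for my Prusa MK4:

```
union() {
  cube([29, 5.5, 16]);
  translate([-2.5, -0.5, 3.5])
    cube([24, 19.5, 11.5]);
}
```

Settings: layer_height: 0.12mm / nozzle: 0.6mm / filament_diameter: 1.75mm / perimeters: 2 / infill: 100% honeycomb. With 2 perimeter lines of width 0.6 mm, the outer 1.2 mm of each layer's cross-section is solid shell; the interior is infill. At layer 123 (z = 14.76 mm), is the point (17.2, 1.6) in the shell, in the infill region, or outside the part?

infill

At z = 14.76 mm: the cube is present — its section is the full 29×5.5 rectangle; the 24×19.5 cube at (-2.5, -0.5) contributes its full rectangle; Taking the union: the regions partially overlap (shared area 118.25 mm²), so overlapping operands fuse into one piece — 1 connected region. Overall, the cross-section is a single solid region. The nearest boundary edge runs (21.50, -0.50)→(-2.50, -0.50); distance from the point to it = 2.10 mm. The point is inside the cross-section and 2.10 mm from the nearest boundary — more than the 1.2 mm shell width (2 × 0.6), so it's in the infill interior.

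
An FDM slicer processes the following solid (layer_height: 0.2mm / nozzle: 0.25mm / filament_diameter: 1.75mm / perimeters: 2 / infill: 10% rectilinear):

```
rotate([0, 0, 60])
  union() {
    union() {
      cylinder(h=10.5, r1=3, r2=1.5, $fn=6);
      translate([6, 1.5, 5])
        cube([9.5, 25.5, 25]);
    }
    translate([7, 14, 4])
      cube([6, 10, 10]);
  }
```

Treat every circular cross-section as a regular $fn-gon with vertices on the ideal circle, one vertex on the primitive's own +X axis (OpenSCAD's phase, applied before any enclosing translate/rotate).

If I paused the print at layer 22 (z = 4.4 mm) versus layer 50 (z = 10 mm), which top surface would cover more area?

Layer 22 (z = 4.4): the cone contributes a regular 6-gon of circumradius 2.371 (interpolated between r1=3 and r2=1.5 at t=0.419) (area = (6/2)·2.371²·sin(360°/6) = 14.61 mm²); the cube at (6, 1.5) does not reach this height (z outside [5, 30]); Taking the union: only the cone is present, so the union is just that shape — area = 14.61 mm²; the cube at (7, 14) (footprint 6×10) is included at this height (area 60.00 mm²); Merging all regions: the 2 present regions are separate (no shared area or edge), so areas and boundary lengths simply add and each stays a separate island — area = 74.61 mm²; (whole slice rotated 60° about Z — lengths, areas and connectivity unchanged). So its area = 74.61 mm². Layer 50 (z = 10): the cone contributes a regular 6-gon of circumradius 1.571 (interpolated between r1=3 and r2=1.5 at t=0.952) (area = (6/2)·1.571²·sin(360°/6) = 6.42 mm²); the 9.5×25.5 cube at (6, 1.5) contributes its full rectangle (area 242.25 mm²); Taking the union: the 2 present regions are separate (no shared area or edge), so areas and boundary lengths simply add and each stays a separate island — area = 248.67 mm²; the cube at (7, 14) is present — its section is the full 6×10 rectangle (area 60.00 mm²); Merging all regions: the 6×10 cube at (7, 14) lies entirely inside that combined region, so the union is just that combined region — area = 248.67 mm²; (rotated 60° about Z; rotation is an isometry so areas/perimeters/island counts are preserved). So its area = 248.67 mm². Layer 50 is larger (248.67 vs 74.61 mm²).

layer 50 (z = 10 mm)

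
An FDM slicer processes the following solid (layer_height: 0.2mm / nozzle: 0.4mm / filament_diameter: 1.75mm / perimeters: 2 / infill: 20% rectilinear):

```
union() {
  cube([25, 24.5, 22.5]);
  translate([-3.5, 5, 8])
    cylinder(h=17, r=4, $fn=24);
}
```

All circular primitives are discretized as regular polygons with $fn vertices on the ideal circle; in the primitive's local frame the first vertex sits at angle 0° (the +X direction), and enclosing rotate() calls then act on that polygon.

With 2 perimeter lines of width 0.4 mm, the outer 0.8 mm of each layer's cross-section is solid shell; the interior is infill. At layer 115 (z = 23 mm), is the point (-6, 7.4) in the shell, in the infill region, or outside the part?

At z = 23 mm: the cube does not reach this height (z outside [0, 22.5]); the r=4 cylinder at (-3.5, 5) contributes a regular 24-gon of circumradius 4; Taking the union: only the r=4 cylinder at (-3.5, 5) is present, so the union is just that shape — 1 connected region. Overall, the cross-section is a single solid region. The nearest boundary edge runs (-6.33, 7.83)→(-6.96, 7.00); distance from the point to it = 0.52 mm. The point is inside the cross-section, 0.52 mm from the nearest boundary — within the 0.8 mm shell band (2 × 0.4).

shell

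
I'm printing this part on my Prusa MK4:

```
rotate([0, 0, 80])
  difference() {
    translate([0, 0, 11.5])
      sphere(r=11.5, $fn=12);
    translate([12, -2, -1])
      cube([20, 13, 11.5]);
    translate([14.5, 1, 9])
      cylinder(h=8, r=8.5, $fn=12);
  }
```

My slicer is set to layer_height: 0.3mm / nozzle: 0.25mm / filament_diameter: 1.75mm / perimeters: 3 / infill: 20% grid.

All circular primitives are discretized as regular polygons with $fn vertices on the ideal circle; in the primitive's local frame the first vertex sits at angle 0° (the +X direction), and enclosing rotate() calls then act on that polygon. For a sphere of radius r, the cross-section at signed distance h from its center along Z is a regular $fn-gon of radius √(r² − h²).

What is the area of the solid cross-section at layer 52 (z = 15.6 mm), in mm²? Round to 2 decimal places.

311.69 mm²

At z = 15.6 mm: the r=11.5 sphere slices to a regular 12-gon of circumradius 10.744 (√(r²−h²) with h=4.1 from center) (area = (12/2)·10.744²·sin(360°/12) = 346.32 mm²); the cube at (12, -2) is not intersected at this z (z outside [-1, 10.5]); the cylinder at (14.5, 1): section is a regular 12-gon, circumradius r=8.5 (area = (12/2)·8.500²·sin(360°/12) = 216.75 mm²); After the difference (first − rest): starting from the r=11.5 sphere (346.32 mm²), the r=8.5 cylinder at (14.5, 1) partially overlaps it — only the 34.63 mm² overlap (of its 216.75 mm²) is removed, clipping the outline — area = 311.69 mm²; (rotated 80° about Z; rotation is an isometry so areas/perimeters/island counts are preserved). Overall, the cross-section is a single solid region. Net area = 311.69 mm².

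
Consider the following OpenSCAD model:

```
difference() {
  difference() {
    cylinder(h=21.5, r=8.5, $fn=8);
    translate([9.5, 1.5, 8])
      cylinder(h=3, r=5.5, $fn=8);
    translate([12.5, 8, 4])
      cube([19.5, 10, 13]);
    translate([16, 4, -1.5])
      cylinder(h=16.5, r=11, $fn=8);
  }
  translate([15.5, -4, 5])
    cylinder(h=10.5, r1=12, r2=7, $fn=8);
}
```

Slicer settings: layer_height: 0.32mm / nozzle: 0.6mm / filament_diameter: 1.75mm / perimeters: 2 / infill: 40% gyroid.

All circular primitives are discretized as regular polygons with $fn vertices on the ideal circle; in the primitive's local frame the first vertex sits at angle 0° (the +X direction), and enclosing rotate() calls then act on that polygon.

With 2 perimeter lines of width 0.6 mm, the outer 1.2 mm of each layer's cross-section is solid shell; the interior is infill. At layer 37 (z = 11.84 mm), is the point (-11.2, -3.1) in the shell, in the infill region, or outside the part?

At z = 11.84 mm: the r=8.5 cylinder gives a regular 8-gon of circumradius 8.5 (constant along its height); the cylinder at (9.5, 1.5) is absent (z outside [8, 11]); the 19.5×10 cube at (12.5, 8) contributes its full rectangle; the r=11 cylinder at (16, 4) gives a regular 8-gon of circumradius 11 (constant along its height); Subtracting the remaining from the first: starting from the r=8.5 cylinder, the 19.5×10 cube at (12.5, 8) misses the remaining region (no effect); the r=11 cylinder at (16, 4) partially overlaps it — only the 11.46 mm² overlap (of its 342.24 mm²) is removed, clipping the outline — 1 connected region; the cone at (15.5, -4) (r1=12→r2=7) has section circumradius 8.743 here — a regular 8-gon; Subtracting the remaining from the first: starting from that combined region, the cone at (15.5, -4) partially overlaps it — only the 0.16 mm² overlap (of its 216.20 mm²) is removed, clipping the outline — 1 connected region. Overall, the cross-section is a single solid region. The nearest boundary edge runs (-6.01, -6.01)→(-8.50, 0.00); distance from the point to it = 3.68 mm. The point is not inside any of the regions above, so it lies outside the cross-section (3.68 mm from the nearest boundary).

outside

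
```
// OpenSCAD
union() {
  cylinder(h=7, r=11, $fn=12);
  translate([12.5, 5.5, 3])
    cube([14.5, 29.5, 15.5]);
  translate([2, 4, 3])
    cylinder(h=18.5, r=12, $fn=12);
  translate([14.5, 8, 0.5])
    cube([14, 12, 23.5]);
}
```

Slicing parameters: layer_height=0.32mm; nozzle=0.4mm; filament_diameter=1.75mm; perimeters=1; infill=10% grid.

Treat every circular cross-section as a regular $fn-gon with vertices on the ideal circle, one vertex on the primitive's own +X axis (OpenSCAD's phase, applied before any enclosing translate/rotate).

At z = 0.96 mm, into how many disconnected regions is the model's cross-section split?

At z = 0.96 mm: the r=11 cylinder contributes a regular 12-gon of circumradius 11; the cube at (12.5, 5.5) is absent (z outside [3, 18.5]); the cylinder at (2, 4) is not intersected at this z (z outside [3, 21.5]); the 14×12 cube at (14.5, 8) contributes its full rectangle; Merging all regions: the 2 present regions are separate (no shared area or edge), so areas and boundary lengths simply add and each stays a separate island — 2 connected regions. The result has 2 disconnected regions.

2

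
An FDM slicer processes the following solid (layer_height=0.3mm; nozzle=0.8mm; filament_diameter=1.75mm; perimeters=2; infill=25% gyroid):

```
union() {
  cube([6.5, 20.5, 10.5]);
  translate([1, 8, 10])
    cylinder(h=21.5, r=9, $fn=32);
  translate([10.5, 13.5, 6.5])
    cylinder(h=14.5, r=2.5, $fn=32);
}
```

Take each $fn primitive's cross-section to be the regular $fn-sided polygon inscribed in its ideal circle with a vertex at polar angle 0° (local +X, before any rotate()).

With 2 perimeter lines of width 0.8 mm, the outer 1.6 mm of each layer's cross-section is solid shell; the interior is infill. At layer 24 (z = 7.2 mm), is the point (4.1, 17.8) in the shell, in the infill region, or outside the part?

infill

At z = 7.2 mm: the cube (footprint 6.5×20.5) is included at this height; the cylinder at (1, 8) is absent (z outside [10, 31.5]); the cylinder at (10.5, 13.5): section is a regular 32-gon, circumradius r=2.5; Merging all regions: the 2 present regions are separate (no shared area or edge), so areas and boundary lengths simply add and each stays a separate island — 2 connected regions. Overall, the cross-section has 2 separate islands. The nearest boundary edge runs (6.50, 20.50)→(6.50, 0.00); distance from the point to it = 2.40 mm. (Shell/infill is judged within the island containing the point — the largest one.) The point is inside the cross-section and 2.40 mm from the nearest boundary — more than the 1.6 mm shell width (2 × 0.8), so it's in the infill interior.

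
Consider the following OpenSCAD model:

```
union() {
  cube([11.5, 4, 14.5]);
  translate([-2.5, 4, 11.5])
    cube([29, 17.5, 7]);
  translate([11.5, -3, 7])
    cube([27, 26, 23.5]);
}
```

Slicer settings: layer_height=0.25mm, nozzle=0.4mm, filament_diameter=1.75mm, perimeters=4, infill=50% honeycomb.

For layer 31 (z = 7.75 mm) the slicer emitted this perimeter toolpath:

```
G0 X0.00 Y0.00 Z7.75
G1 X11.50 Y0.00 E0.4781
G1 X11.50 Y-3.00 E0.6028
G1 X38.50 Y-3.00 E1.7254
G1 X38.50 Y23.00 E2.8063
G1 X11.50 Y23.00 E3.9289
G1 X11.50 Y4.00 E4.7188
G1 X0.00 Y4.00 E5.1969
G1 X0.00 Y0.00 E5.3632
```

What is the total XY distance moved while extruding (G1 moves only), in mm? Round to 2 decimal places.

129.00 mm

Sum the Euclidean lengths of each G1 segment: total = 129.00 mm.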